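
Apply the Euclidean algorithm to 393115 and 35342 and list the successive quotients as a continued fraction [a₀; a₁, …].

Repeatedly divide and take the remainder:
393115 ÷ 35342 → quotient 11, remainder 4353
35342 ÷ 4353 → quotient 8, remainder 518
4353 ÷ 518 → quotient 8, remainder 209
518 ÷ 209 → quotient 2, remainder 100
209 ÷ 100 → quotient 2, remainder 9
100 ÷ 9 → quotient 11, remainder 1
9 ÷ 1 → quotient 9, remainder 0

[11; 8, 8, 2, 2, 11, 9]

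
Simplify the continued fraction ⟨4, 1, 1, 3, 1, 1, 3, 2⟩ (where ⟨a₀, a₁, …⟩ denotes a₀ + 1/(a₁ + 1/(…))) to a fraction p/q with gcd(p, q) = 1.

593/130

Compute successive convergents:
a_0 = 4: 4/1
a_1 = 1: 5/1
a_2 = 1: 9/2
a_3 = 3: 32/7
a_4 = 1: 41/9
a_5 = 1: 73/16
a_6 = 3: 260/57
a_7 = 2: 593/130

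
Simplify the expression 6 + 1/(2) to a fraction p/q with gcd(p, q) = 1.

13/2

Start with 2.
6 + 1/(2/1) = 6 + 1/2 = 13/2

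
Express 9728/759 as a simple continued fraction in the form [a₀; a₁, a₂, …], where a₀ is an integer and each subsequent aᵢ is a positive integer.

[12; 1, 4, 2, 5, 1, 4, 2]

9728 = 12·759 + 620, so a_0 = 12
759 = 1·620 + 139, so a_1 = 1
620 = 4·139 + 64, so a_2 = 4
139 = 2·64 + 11, so a_3 = 2
64 = 5·11 + 9, so a_4 = 5
11 = 1·9 + 2, so a_5 = 1
9 = 4·2 + 1, so a_6 = 4
2 = 2·1 + 0, so a_7 = 2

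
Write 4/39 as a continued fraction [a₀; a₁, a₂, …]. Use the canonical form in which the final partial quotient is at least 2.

⌊4/39⌋ = 0, remainder 4
⌊39/4⌋ = 9, remainder 3
⌊4/3⌋ = 1, remainder 1
⌊3/1⌋ = 3, remainder 0

[0; 9, 1, 3]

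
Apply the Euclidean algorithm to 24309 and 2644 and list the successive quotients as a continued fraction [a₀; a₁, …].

[9; 5, 6, 2, 39]

24309 = 9·2644 + 513, so a_0 = 9
2644 = 5·513 + 79, so a_1 = 5
513 = 6·79 + 39, so a_2 = 6
79 = 2·39 + 1, so a_3 = 2
39 = 39·1 + 0, so a_4 = 39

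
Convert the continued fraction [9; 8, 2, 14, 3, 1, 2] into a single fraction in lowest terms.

25138/2757

Collapse the nested fraction from the inside out:
Start with 2.
1 + 1/(2/1) = 1 + 1/2 = 3/2
3 + 1/(3/2) = 3 + 2/3 = 11/3
14 + 1/(11/3) = 14 + 3/11 = 157/11
2 + 1/(157/11) = 2 + 11/157 = 325/157
8 + 1/(325/157) = 8 + 157/325 = 2757/325
9 + 1/(2757/325) = 9 + 325/2757 = 25138/2757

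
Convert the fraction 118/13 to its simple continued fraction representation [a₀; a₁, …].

118 ÷ 13 → quotient 9, remainder 1
13 ÷ 1 → quotient 13, remainder 0

[9; 13]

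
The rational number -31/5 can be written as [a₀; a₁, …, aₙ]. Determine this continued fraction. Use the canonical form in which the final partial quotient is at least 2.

Repeatedly divide and take the remainder:
⌊-31/5⌋ = -7, remainder 4
⌊5/4⌋ = 1, remainder 1
⌊4/1⌋ = 4, remainder 0

[-7; 1, 4]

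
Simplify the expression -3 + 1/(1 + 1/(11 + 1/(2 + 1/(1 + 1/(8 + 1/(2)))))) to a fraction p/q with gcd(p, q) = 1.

a_0 = -3: -3/1
a_1 = 1: -2/1
a_2 = 11: -25/12
a_3 = 2: -52/25
a_4 = 1: -77/37
a_5 = 8: -668/321
a_6 = 2: -1413/679

-1413/679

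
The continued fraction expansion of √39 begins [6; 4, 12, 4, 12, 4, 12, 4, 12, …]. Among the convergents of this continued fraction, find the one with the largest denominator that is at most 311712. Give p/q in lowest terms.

List convergents until the denominator exceeds the bound:
a_0 = 6: 6/1  (≤ bound)
a_1 = 4: 25/4  (≤ bound)
a_2 = 12: 306/49  (≤ bound)
a_3 = 4: 1249/200  (≤ bound)
a_4 = 12: 15294/2449  (≤ bound)
a_5 = 4: 62425/9996  (≤ bound)
a_6 = 12: 764394/122401  (≤ bound)
a_7 = 4: 3120001/499600  (> 311712, stop)

764394/122401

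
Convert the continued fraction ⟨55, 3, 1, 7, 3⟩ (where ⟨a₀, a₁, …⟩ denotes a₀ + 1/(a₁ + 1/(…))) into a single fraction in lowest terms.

5360/97

Compute successive convergents:
a_0 = 55: 55/1
a_1 = 3: 166/3
a_2 = 1: 221/4
a_3 = 7: 1713/31
a_4 = 3: 5360/97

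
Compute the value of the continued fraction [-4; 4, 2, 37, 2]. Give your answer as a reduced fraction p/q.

a_0 = -4: -4/1
a_1 = 4: -15/4
a_2 = 2: -34/9
a_3 = 37: -1273/337
a_4 = 2: -2580/683

-2580/683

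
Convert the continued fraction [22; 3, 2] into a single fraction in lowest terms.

156/7

Start with 2.
3 + 1/(2/1) = 3 + 1/2 = 7/2
22 + 1/(7/2) = 22 + 2/7 = 156/7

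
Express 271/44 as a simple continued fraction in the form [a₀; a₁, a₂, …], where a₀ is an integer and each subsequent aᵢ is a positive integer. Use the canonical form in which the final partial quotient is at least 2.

[6; 6, 3, 2]

Apply division with remainder until the remainder is 0:
271 = 6·44 + 7, so a_0 = 6
44 = 6·7 + 2, so a_1 = 6
7 = 3·2 + 1, so a_2 = 3
2 = 2·1 + 0, so a_3 = 2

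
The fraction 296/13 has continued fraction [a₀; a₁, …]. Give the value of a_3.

3

296 = 22·13 + 10, so a_0 = 22
13 = 1·10 + 3, so a_1 = 1
10 = 3·3 + 1, so a_2 = 3
3 = 3·1 + 0, so a_3 = 3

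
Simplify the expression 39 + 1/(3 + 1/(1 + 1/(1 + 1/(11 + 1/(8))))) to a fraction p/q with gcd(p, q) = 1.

a_0 = 39: 39/1
a_1 = 3: 118/3
a_2 = 1: 157/4
a_3 = 1: 275/7
a_4 = 11: 3182/81
a_5 = 8: 25731/655

25731/655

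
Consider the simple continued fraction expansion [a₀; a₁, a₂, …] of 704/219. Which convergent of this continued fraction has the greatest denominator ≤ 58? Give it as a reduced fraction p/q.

a_0 = 3: 3/1  (≤ bound)
a_1 = 4: 13/4  (≤ bound)
a_2 = 1: 16/5  (≤ bound)
a_3 = 1: 29/9  (≤ bound)
a_4 = 1: 45/14  (≤ bound)
a_5 = 15: 704/219  (> 58, stop)

45/14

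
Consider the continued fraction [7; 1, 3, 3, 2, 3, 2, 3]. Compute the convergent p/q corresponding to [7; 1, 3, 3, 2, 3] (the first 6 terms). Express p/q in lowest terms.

Use the convergent recurrence hₖ = aₖ·hₖ₋₁ + hₖ₋₂ (and likewise for the denominators kₖ):
a_0 = 7: 7/1
a_1 = 1: 8/1
a_2 = 3: 31/4
a_3 = 3: 101/13
a_4 = 2: 233/30
a_5 = 3: 800/103

800/103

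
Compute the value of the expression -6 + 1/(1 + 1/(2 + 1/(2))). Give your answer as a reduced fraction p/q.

-37/7

Work from the innermost term outward:
Start with 2.
2 + 1/(2/1) = 2 + 1/2 = 5/2
1 + 1/(5/2) = 1 + 2/5 = 7/5
-6 + 1/(7/5) = -6 + 5/7 = -37/7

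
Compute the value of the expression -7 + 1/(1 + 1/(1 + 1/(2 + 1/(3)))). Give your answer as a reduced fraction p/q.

Start with 3.
2 + 1/(3/1) = 2 + 1/3 = 7/3
1 + 1/(7/3) = 1 + 3/7 = 10/7
1 + 1/(10/7) = 1 + 7/10 = 17/10
-7 + 1/(17/10) = -7 + 10/17 = -109/17

-109/17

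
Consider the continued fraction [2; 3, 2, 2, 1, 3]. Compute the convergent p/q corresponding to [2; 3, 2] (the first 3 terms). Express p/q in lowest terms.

Starting at the tail and folding back:
Start with 2.
3 + 1/(2/1) = 3 + 1/2 = 7/2
2 + 1/(7/2) = 2 + 2/7 = 16/7

16/7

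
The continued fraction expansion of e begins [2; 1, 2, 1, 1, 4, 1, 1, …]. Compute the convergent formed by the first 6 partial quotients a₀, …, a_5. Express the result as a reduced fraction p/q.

Start with 4.
1 + 1/(4/1) = 1 + 1/4 = 5/4
1 + 1/(5/4) = 1 + 4/5 = 9/5
2 + 1/(9/5) = 2 + 5/9 = 23/9
1 + 1/(23/9) = 1 + 9/23 = 32/23
2 + 1/(32/23) = 2 + 23/32 = 87/32

87/32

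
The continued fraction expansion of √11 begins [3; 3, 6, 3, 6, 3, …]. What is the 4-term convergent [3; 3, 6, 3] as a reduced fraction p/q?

199/60

Use the convergent recurrence hₖ = aₖ·hₖ₋₁ + hₖ₋₂ (and likewise for the denominators kₖ):
a_0 = 3: 3/1
a_1 = 3: 10/3
a_2 = 6: 63/19
a_3 = 3: 199/60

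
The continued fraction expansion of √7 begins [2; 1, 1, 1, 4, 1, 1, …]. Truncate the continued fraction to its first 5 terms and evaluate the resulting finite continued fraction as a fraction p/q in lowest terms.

Use the convergent recurrence hₖ = aₖ·hₖ₋₁ + hₖ₋₂ (and likewise for the denominators kₖ):
a_0 = 2: 2/1
a_1 = 1: 3/1
a_2 = 1: 5/2
a_3 = 1: 8/3
a_4 = 4: 37/14

37/14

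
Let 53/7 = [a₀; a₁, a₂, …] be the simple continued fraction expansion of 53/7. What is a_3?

3

53 = 7·7 + 4, so a_0 = 7
7 = 1·4 + 3, so a_1 = 1
4 = 1·3 + 1, so a_2 = 1
3 = 3·1 + 0, so a_3 = 3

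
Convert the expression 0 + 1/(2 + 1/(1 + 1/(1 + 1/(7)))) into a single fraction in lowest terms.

15/38

Use the convergent recurrence hₖ = aₖ·hₖ₋₁ + hₖ₋₂ (and likewise for the denominators kₖ):
a_0 = 0: 0/1
a_1 = 2: 1/2
a_2 = 1: 1/3
a_3 = 1: 2/5
a_4 = 7: 15/38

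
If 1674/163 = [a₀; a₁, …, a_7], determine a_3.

Run the Euclidean algorithm, recording each quotient:
1674 = 10·163 + 44, so a_0 = 10
163 = 3·44 + 31, so a_1 = 3
44 = 1·31 + 13, so a_2 = 1
31 = 2·13 + 5, so a_3 = 2

2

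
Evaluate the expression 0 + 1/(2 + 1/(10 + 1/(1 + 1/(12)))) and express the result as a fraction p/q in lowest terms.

142/297

a_0 = 0: 0/1
a_1 = 2: 1/2
a_2 = 10: 10/21
a_3 = 1: 11/23
a_4 = 12: 142/297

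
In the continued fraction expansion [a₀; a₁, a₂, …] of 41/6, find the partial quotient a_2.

5

41 = 6·6 + 5, so a_0 = 6
6 = 1·5 + 1, so a_1 = 1
5 = 5·1 + 0, so a_2 = 5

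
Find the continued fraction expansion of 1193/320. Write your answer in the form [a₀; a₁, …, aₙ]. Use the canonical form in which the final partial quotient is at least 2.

[3; 1, 2, 1, 2, 9, 3]

Apply division with remainder until the remainder is 0:
1193 = 3·320 + 233, so a_0 = 3
320 = 1·233 + 87, so a_1 = 1
233 = 2·87 + 59, so a_2 = 2
87 = 1·59 + 28, so a_3 = 1
59 = 2·28 + 3, so a_4 = 2
28 = 9·3 + 1, so a_5 = 9
3 = 3·1 + 0, so a_6 = 3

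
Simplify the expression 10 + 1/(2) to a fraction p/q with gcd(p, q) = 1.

21/2

a_0 = 10: 10/1
a_1 = 2: 21/2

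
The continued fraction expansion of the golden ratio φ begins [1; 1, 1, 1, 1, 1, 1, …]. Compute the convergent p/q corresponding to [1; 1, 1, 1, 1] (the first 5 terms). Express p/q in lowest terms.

Compute successive convergents:
a_0 = 1: 1/1
a_1 = 1: 2/1
a_2 = 1: 3/2
a_3 = 1: 5/3
a_4 = 1: 8/5

8/5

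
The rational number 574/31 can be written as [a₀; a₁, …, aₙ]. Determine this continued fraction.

[18; 1, 1, 15]

Repeatedly divide and take the remainder:
574 ÷ 31 → quotient 18, remainder 16
31 ÷ 16 → quotient 1, remainder 15
16 ÷ 15 → quotient 1, remainder 1
15 ÷ 1 → quotient 15, remainder 0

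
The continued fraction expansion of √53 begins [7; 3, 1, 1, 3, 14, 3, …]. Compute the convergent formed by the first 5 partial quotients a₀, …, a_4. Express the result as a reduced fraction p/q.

182/25

Start with 3.
1 + 1/(3/1) = 1 + 1/3 = 4/3
1 + 1/(4/3) = 1 + 3/4 = 7/4
3 + 1/(7/4) = 3 + 4/7 = 25/7
7 + 1/(25/7) = 7 + 7/25 = 182/25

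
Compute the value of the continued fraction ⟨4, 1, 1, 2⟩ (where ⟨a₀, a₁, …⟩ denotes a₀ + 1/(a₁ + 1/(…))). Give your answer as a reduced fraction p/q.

23/5

Start with 2.
1 + 1/(2/1) = 1 + 1/2 = 3/2
1 + 1/(3/2) = 1 + 2/3 = 5/3
4 + 1/(5/3) = 4 + 3/5 = 23/5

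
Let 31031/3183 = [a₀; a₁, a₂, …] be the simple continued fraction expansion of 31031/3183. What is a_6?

31031 ÷ 3183 → quotient 9, remainder 2384
3183 ÷ 2384 → quotient 1, remainder 799
2384 ÷ 799 → quotient 2, remainder 786
799 ÷ 786 → quotient 1, remainder 13
786 ÷ 13 → quotient 60, remainder 6
13 ÷ 6 → quotient 2, remainder 1
6 ÷ 1 → quotient 6, remainder 0

6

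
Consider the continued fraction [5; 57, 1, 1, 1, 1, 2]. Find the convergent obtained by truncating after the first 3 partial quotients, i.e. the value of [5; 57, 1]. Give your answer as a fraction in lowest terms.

291/58

Work from the innermost term outward:
Start with 1.
57 + 1/(1/1) = 57 + 1/1 = 58/1
5 + 1/(58/1) = 5 + 1/58 = 291/58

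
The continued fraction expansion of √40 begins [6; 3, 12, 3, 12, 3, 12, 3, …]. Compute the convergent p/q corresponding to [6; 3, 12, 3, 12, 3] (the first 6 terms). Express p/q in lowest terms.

a_0 = 6: 6/1
a_1 = 3: 19/3
a_2 = 12: 234/37
a_3 = 3: 721/114
a_4 = 12: 8886/1405
a_5 = 3: 27379/4329

27379/4329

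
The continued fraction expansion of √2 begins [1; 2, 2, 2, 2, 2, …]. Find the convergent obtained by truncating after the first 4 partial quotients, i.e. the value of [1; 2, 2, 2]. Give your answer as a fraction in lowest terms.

17/12

Start with 2.
2 + 1/(2/1) = 2 + 1/2 = 5/2
2 + 1/(5/2) = 2 + 2/5 = 12/5
1 + 1/(12/5) = 1 + 5/12 = 17/12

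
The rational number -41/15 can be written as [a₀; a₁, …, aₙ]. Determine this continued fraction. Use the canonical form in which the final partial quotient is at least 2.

[-3; 3, 1, 3]

Repeatedly divide and take the remainder:
⌊-41/15⌋ = -3, remainder 4
⌊15/4⌋ = 3, remainder 3
⌊4/3⌋ = 1, remainder 1
⌊3/1⌋ = 3, remainder 0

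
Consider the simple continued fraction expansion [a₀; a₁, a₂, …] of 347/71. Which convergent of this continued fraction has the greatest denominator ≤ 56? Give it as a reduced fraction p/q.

a_0 = 4: 4/1  (≤ bound)
a_1 = 1: 5/1  (≤ bound)
a_2 = 7: 39/8  (≤ bound)
a_3 = 1: 44/9  (≤ bound)
a_4 = 7: 347/71  (> 56, stop)

44/9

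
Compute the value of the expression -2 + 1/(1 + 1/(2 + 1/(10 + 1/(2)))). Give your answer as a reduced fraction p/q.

-86/65

Starting at the tail and folding back:
Start with 2.
10 + 1/(2/1) = 10 + 1/2 = 21/2
2 + 1/(21/2) = 2 + 2/21 = 44/21
1 + 1/(44/21) = 1 + 21/44 = 65/44
-2 + 1/(65/44) = -2 + 44/65 = -86/65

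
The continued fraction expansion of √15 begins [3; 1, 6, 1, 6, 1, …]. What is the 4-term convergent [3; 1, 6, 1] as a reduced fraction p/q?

Compute successive convergents:
a_0 = 3: 3/1
a_1 = 1: 4/1
a_2 = 6: 27/7
a_3 = 1: 31/8

31/8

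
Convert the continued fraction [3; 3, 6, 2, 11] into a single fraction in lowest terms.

a_0 = 3: 3/1
a_1 = 3: 10/3
a_2 = 6: 63/19
a_3 = 2: 136/41
a_4 = 11: 1559/470

1559/470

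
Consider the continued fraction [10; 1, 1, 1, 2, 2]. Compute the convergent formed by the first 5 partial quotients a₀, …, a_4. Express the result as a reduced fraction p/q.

85/8

Collapse the nested fraction from the inside out:
Start with 2.
1 + 1/(2/1) = 1 + 1/2 = 3/2
1 + 1/(3/2) = 1 + 2/3 = 5/3
1 + 1/(5/3) = 1 + 3/5 = 8/5
10 + 1/(8/5) = 10 + 5/8 = 85/8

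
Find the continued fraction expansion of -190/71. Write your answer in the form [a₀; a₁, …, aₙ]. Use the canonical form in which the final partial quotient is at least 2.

-190 ÷ 71 → quotient -3, remainder 23
71 ÷ 23 → quotient 3, remainder 2
23 ÷ 2 → quotient 11, remainder 1
2 ÷ 1 → quotient 2, remainder 0

[-3; 3, 11, 2]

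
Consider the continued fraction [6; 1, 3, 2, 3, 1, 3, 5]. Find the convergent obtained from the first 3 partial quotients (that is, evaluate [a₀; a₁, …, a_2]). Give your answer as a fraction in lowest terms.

Compute successive convergents:
a_0 = 6: 6/1
a_1 = 1: 7/1
a_2 = 3: 27/4

27/4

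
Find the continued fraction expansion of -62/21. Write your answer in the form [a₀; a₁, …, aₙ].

Run the Euclidean algorithm, recording each quotient:
-62 = -3·21 + 1, so a_0 = -3
21 = 21·1 + 0, so a_1 = 21

[-3; 21]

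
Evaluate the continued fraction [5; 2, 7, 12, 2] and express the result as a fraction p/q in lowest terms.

2072/379

Start with 2.
12 + 1/(2/1) = 12 + 1/2 = 25/2
7 + 1/(25/2) = 7 + 2/25 = 177/25
2 + 1/(177/25) = 2 + 25/177 = 379/177
5 + 1/(379/177) = 5 + 177/379 = 2072/379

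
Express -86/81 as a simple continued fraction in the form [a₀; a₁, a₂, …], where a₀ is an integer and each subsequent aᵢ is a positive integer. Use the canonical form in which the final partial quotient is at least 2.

⌊-86/81⌋ = -2, remainder 76
⌊81/76⌋ = 1, remainder 5
⌊76/5⌋ = 15, remainder 1
⌊5/1⌋ = 5, remainder 0

[-2; 1, 15, 5]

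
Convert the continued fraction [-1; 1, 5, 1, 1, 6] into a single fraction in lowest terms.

a_0 = -1: -1/1
a_1 = 1: 0/1
a_2 = 5: -1/6
a_3 = 1: -1/7
a_4 = 1: -2/13
a_5 = 6: -13/85

-13/85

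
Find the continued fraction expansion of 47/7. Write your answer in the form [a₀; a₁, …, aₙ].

[6; 1, 2, 2]

Run the Euclidean algorithm, recording each quotient:
47 = 6·7 + 5, so a_0 = 6
7 = 1·5 + 2, so a_1 = 1
5 = 2·2 + 1, so a_2 = 2
2 = 2·1 + 0, so a_3 = 2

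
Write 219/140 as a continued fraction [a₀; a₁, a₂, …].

[1; 1, 1, 3, 2, 1, 1, 3]

Apply division with remainder until the remainder is 0:
⌊219/140⌋ = 1, remainder 79
⌊140/79⌋ = 1, remainder 61
⌊79/61⌋ = 1, remainder 18
⌊61/18⌋ = 3, remainder 7
⌊18/7⌋ = 2, remainder 4
⌊7/4⌋ = 1, remainder 3
⌊4/3⌋ = 1, remainder 1
⌊3/1⌋ = 3, remainder 0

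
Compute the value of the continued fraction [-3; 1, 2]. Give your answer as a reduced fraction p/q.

Build up convergents one term at a time:
a_0 = -3: -3/1
a_1 = 1: -2/1
a_2 = 2: -7/3

-7/3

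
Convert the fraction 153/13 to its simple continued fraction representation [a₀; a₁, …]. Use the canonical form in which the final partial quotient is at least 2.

153 ÷ 13 → quotient 11, remainder 10
13 ÷ 10 → quotient 1, remainder 3
10 ÷ 3 → quotient 3, remainder 1
3 ÷ 1 → quotient 3, remainder 0

[11; 1, 3, 3]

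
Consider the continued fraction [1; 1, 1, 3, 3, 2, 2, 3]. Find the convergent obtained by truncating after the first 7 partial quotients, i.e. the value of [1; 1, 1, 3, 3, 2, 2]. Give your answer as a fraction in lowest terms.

Collapse the nested fraction from the inside out:
Start with 2.
2 + 1/(2/1) = 2 + 1/2 = 5/2
3 + 1/(5/2) = 3 + 2/5 = 17/5
3 + 1/(17/5) = 3 + 5/17 = 56/17
1 + 1/(56/17) = 1 + 17/56 = 73/56
1 + 1/(73/56) = 1 + 56/73 = 129/73
1 + 1/(129/73) = 1 + 73/129 = 202/129

202/129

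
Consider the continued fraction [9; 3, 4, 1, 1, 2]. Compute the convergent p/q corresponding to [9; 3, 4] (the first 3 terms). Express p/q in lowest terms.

121/13

a_0 = 9: 9/1
a_1 = 3: 28/3
a_2 = 4: 121/13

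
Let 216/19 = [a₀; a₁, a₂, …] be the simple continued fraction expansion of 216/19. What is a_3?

2

216 = 11·19 + 7, so a_0 = 11
19 = 2·7 + 5, so a_1 = 2
7 = 1·5 + 2, so a_2 = 1
5 = 2·2 + 1, so a_3 = 2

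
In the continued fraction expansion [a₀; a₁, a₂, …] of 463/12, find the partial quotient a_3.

2

463 = 38·12 + 7, so a_0 = 38
12 = 1·7 + 5, so a_1 = 1
7 = 1·5 + 2, so a_2 = 1
5 = 2·2 + 1, so a_3 = 2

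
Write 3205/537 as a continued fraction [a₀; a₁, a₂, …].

[5; 1, 30, 1, 1, 2, 3]

3205 = 5·537 + 520, so a_0 = 5
537 = 1·520 + 17, so a_1 = 1
520 = 30·17 + 10, so a_2 = 30
17 = 1·10 + 7, so a_3 = 1
10 = 1·7 + 3, so a_4 = 1
7 = 2·3 + 1, so a_5 = 2
3 = 3·1 + 0, so a_6 = 3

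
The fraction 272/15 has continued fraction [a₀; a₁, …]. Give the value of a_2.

2

272 ÷ 15 → quotient 18, remainder 2
15 ÷ 2 → quotient 7, remainder 1
2 ÷ 1 → quotient 2, remainder 0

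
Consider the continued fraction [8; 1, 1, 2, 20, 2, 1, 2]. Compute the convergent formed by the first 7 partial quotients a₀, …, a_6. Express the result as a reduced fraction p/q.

Use the convergent recurrence hₖ = aₖ·hₖ₋₁ + hₖ₋₂ (and likewise for the denominators kₖ):
a_0 = 8: 8/1
a_1 = 1: 9/1
a_2 = 1: 17/2
a_3 = 2: 43/5
a_4 = 20: 877/102
a_5 = 2: 1797/209
a_6 = 1: 2674/311

2674/311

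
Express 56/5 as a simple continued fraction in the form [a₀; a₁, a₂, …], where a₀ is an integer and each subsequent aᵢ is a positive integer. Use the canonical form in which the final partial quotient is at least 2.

[11; 5]

Apply division with remainder until the remainder is 0:
⌊56/5⌋ = 11, remainder 1
⌊5/1⌋ = 5, remainder 0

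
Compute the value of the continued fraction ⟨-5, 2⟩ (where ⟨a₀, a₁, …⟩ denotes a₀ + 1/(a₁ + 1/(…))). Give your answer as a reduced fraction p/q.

Start with 2.
-5 + 1/(2/1) = -5 + 1/2 = -9/2

-9/2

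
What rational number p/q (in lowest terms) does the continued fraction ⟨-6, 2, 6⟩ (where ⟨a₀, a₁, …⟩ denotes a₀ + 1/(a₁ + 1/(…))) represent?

Use the convergent recurrence hₖ = aₖ·hₖ₋₁ + hₖ₋₂ (and likewise for the denominators kₖ):
a_0 = -6: -6/1
a_1 = 2: -11/2
a_2 = 6: -72/13

-72/13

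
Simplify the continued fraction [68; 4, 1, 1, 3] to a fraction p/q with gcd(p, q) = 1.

a_0 = 68: 68/1
a_1 = 4: 273/4
a_2 = 1: 341/5
a_3 = 1: 614/9
a_4 = 3: 2183/32

2183/32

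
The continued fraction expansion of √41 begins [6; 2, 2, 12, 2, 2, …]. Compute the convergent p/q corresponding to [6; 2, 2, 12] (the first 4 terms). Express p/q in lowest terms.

397/62

a_0 = 6: 6/1
a_1 = 2: 13/2
a_2 = 2: 32/5
a_3 = 12: 397/62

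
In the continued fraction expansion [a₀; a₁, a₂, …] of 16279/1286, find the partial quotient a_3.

1

Run the Euclidean algorithm, recording each quotient:
⌊16279/1286⌋ = 12, remainder 847
⌊1286/847⌋ = 1, remainder 439
⌊847/439⌋ = 1, remainder 408
⌊439/408⌋ = 1, remainder 31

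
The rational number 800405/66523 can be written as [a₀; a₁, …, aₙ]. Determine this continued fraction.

[12; 31, 4, 15, 1, 7, 4]

Repeatedly divide and take the remainder:
800405 = 12·66523 + 2129, so a_0 = 12
66523 = 31·2129 + 524, so a_1 = 31
2129 = 4·524 + 33, so a_2 = 4
524 = 15·33 + 29, so a_3 = 15
33 = 1·29 + 4, so a_4 = 1
29 = 7·4 + 1, so a_5 = 7
4 = 4·1 + 0, so a_6 = 4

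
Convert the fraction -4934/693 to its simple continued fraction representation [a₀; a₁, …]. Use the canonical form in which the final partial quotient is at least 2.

-4934 = -8·693 + 610, so a_0 = -8
693 = 1·610 + 83, so a_1 = 1
610 = 7·83 + 29, so a_2 = 7
83 = 2·29 + 25, so a_3 = 2
29 = 1·25 + 4, so a_4 = 1
25 = 6·4 + 1, so a_5 = 6
4 = 4·1 + 0, so a_6 = 4

[-8; 1, 7, 2, 1, 6, 4]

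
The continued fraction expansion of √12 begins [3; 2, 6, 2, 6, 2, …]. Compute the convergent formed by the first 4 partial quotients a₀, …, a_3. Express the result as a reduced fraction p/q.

97/28

Use the convergent recurrence hₖ = aₖ·hₖ₋₁ + hₖ₋₂ (and likewise for the denominators kₖ):
a_0 = 3: 3/1
a_1 = 2: 7/2
a_2 = 6: 45/13
a_3 = 2: 97/28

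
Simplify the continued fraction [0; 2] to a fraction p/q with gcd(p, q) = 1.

1/2

Compute successive convergents:
a_0 = 0: 0/1
a_1 = 2: 1/2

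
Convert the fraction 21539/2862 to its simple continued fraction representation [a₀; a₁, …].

21539 = 7·2862 + 1505, so a_0 = 7
2862 = 1·1505 + 1357, so a_1 = 1
1505 = 1·1357 + 148, so a_2 = 1
1357 = 9·148 + 25, so a_3 = 9
148 = 5·25 + 23, so a_4 = 5
25 = 1·23 + 2, so a_5 = 1
23 = 11·2 + 1, so a_6 = 11
2 = 2·1 + 0, so a_7 = 2

[7; 1, 1, 9, 5, 1, 11, 2]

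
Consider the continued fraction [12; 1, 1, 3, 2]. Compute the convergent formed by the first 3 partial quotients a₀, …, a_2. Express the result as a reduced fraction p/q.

25/2

Start with 1.
1 + 1/(1/1) = 1 + 1/1 = 2/1
12 + 1/(2/1) = 12 + 1/2 = 25/2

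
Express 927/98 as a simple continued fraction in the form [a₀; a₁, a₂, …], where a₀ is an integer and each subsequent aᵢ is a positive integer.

⌊927/98⌋ = 9, remainder 45
⌊98/45⌋ = 2, remainder 8
⌊45/8⌋ = 5, remainder 5
⌊8/5⌋ = 1, remainder 3
⌊5/3⌋ = 1, remainder 2
⌊3/2⌋ = 1, remainder 1
⌊2/1⌋ = 2, remainder 0

[9; 2, 5, 1, 1, 1, 2]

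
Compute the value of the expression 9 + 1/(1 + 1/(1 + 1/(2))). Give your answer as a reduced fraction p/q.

Start with 2.
1 + 1/(2/1) = 1 + 1/2 = 3/2
1 + 1/(3/2) = 1 + 2/3 = 5/3
9 + 1/(5/3) = 9 + 3/5 = 48/5

48/5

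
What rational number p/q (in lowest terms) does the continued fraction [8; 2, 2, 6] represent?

Use the convergent recurrence hₖ = aₖ·hₖ₋₁ + hₖ₋₂ (and likewise for the denominators kₖ):
a_0 = 8: 8/1
a_1 = 2: 17/2
a_2 = 2: 42/5
a_3 = 6: 269/32

269/32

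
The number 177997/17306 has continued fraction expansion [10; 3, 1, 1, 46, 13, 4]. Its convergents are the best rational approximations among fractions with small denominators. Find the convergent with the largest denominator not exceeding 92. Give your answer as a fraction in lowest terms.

List convergents until the denominator exceeds the bound:
a_0 = 10: 10/1  (≤ bound)
a_1 = 3: 31/3  (≤ bound)
a_2 = 1: 41/4  (≤ bound)
a_3 = 1: 72/7  (≤ bound)
a_4 = 46: 3353/326  (> 92, stop)

72/7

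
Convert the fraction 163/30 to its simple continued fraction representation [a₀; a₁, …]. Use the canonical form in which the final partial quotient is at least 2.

⌊163/30⌋ = 5, remainder 13
⌊30/13⌋ = 2, remainder 4
⌊13/4⌋ = 3, remainder 1
⌊4/1⌋ = 4, remainder 0

[5; 2, 3, 4]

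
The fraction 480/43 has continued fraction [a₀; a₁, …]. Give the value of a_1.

Run the Euclidean algorithm, recording each quotient:
480 ÷ 43 → quotient 11, remainder 7
43 ÷ 7 → quotient 6, remainder 1

6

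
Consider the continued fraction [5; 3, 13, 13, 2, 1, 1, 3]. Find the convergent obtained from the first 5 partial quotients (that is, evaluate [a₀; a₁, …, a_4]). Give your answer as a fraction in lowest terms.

5783/1086

Build up convergents one term at a time:
a_0 = 5: 5/1
a_1 = 3: 16/3
a_2 = 13: 213/40
a_3 = 13: 2785/523
a_4 = 2: 5783/1086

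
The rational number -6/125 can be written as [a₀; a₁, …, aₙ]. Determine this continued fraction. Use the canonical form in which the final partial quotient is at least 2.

[-1; 1, 19, 1, 5]

-6 = -1·125 + 119, so a_0 = -1
125 = 1·119 + 6, so a_1 = 1
119 = 19·6 + 5, so a_2 = 19
6 = 1·5 + 1, so a_3 = 1
5 = 5·1 + 0, so a_4 = 5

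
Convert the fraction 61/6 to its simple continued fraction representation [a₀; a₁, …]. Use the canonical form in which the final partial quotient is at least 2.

[10; 6]

⌊61/6⌋ = 10, remainder 1
⌊6/1⌋ = 6, remainder 0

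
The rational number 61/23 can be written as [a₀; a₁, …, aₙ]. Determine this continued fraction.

[2; 1, 1, 1, 7]

61 ÷ 23 → quotient 2, remainder 15
23 ÷ 15 → quotient 1, remainder 8
15 ÷ 8 → quotient 1, remainder 7
8 ÷ 7 → quotient 1, remainder 1
7 ÷ 1 → quotient 7, remainder 0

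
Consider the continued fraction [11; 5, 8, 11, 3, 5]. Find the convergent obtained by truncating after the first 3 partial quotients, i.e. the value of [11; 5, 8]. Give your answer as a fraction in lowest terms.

Build up convergents one term at a time:
a_0 = 11: 11/1
a_1 = 5: 56/5
a_2 = 8: 459/41

459/41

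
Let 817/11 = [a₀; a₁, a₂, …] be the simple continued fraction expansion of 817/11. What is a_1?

3

Apply division with remainder until the remainder is 0:
⌊817/11⌋ = 74, remainder 3
⌊11/3⌋ = 3, remainder 2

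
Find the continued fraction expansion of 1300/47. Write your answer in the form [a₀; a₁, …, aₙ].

Repeatedly divide and take the remainder:
1300 = 27·47 + 31, so a_0 = 27
47 = 1·31 + 16, so a_1 = 1
31 = 1·16 + 15, so a_2 = 1
16 = 1·15 + 1, so a_3 = 1
15 = 15·1 + 0, so a_4 = 15

[27; 1, 1, 1, 15]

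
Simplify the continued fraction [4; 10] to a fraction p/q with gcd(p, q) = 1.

41/10

Start with 10.
4 + 1/(10/1) = 4 + 1/10 = 41/10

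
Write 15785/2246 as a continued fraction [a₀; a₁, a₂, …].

⌊15785/2246⌋ = 7, remainder 63
⌊2246/63⌋ = 35, remainder 41
⌊63/41⌋ = 1, remainder 22
⌊41/22⌋ = 1, remainder 19
⌊22/19⌋ = 1, remainder 3
⌊19/3⌋ = 6, remainder 1
⌊3/1⌋ = 3, remainder 0

[7; 35, 1, 1, 1, 6, 3]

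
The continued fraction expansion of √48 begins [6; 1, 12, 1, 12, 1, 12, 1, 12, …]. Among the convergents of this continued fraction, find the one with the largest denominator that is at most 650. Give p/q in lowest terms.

1351/195

List convergents until the denominator exceeds the bound:
a_0 = 6: 6/1  (≤ bound)
a_1 = 1: 7/1  (≤ bound)
a_2 = 12: 90/13  (≤ bound)
a_3 = 1: 97/14  (≤ bound)
a_4 = 12: 1254/181  (≤ bound)
a_5 = 1: 1351/195  (≤ bound)
a_6 = 12: 17466/2521  (> 650, stop)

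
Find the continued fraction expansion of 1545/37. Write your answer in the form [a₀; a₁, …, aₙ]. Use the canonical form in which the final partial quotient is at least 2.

⌊1545/37⌋ = 41, remainder 28
⌊37/28⌋ = 1, remainder 9
⌊28/9⌋ = 3, remainder 1
⌊9/1⌋ = 9, remainder 0

[41; 1, 3, 9]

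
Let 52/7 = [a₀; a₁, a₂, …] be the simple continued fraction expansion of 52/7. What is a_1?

2

⌊52/7⌋ = 7, remainder 3
⌊7/3⌋ = 2, remainder 1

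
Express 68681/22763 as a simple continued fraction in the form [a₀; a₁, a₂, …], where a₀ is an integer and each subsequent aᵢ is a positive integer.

68681 ÷ 22763 → quotient 3, remainder 392
22763 ÷ 392 → quotient 58, remainder 27
392 ÷ 27 → quotient 14, remainder 14
27 ÷ 14 → quotient 1, remainder 13
14 ÷ 13 → quotient 1, remainder 1
13 ÷ 1 → quotient 13, remainder 0

[3; 58, 14, 1, 1, 13]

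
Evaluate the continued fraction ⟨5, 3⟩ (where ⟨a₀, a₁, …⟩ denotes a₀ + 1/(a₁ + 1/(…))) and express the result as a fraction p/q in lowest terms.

Start with 3.
5 + 1/(3/1) = 5 + 1/3 = 16/3

16/3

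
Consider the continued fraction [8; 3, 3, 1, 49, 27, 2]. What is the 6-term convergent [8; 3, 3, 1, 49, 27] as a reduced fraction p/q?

Compute successive convergents:
a_0 = 8: 8/1
a_1 = 3: 25/3
a_2 = 3: 83/10
a_3 = 1: 108/13
a_4 = 49: 5375/647
a_5 = 27: 145233/17482

145233/17482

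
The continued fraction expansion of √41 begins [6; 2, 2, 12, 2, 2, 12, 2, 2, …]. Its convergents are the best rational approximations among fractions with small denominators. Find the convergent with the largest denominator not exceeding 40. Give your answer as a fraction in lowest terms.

List convergents until the denominator exceeds the bound:
a_0 = 6: 6/1  (≤ bound)
a_1 = 2: 13/2  (≤ bound)
a_2 = 2: 32/5  (≤ bound)
a_3 = 12: 397/62  (> 40, stop)

32/5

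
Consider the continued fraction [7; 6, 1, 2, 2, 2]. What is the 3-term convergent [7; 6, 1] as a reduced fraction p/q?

Collapse the nested fraction from the inside out:
Start with 1.
6 + 1/(1/1) = 6 + 1/1 = 7/1
7 + 1/(7/1) = 7 + 1/7 = 50/7

50/7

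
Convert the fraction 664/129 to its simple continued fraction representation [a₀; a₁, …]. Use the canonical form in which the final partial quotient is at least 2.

Repeatedly divide and take the remainder:
⌊664/129⌋ = 5, remainder 19
⌊129/19⌋ = 6, remainder 15
⌊19/15⌋ = 1, remainder 4
⌊15/4⌋ = 3, remainder 3
⌊4/3⌋ = 1, remainder 1
⌊3/1⌋ = 3, remainder 0

[5; 6, 1, 3, 1, 3]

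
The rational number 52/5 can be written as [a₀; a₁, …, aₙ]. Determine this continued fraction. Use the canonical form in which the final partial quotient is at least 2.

52 = 10·5 + 2, so a_0 = 10
5 = 2·2 + 1, so a_1 = 2
2 = 2·1 + 0, so a_2 = 2

[10; 2, 2]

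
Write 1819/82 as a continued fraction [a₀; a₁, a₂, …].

Apply division with remainder until the remainder is 0:
1819 = 22·82 + 15, so a_0 = 22
82 = 5·15 + 7, so a_1 = 5
15 = 2·7 + 1, so a_2 = 2
7 = 7·1 + 0, so a_3 = 7

[22; 5, 2, 7]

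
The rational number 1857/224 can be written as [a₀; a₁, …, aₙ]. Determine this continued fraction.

1857 = 8·224 + 65, so a_0 = 8
224 = 3·65 + 29, so a_1 = 3
65 = 2·29 + 7, so a_2 = 2
29 = 4·7 + 1, so a_3 = 4
7 = 7·1 + 0, so a_4 = 7

[8; 3, 2, 4, 7]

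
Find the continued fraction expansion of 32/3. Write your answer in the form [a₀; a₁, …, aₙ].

⌊32/3⌋ = 10, remainder 2
⌊3/2⌋ = 1, remainder 1
⌊2/1⌋ = 2, remainder 0

[10; 1, 2]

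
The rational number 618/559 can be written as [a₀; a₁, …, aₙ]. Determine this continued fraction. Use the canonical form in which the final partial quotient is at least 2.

[1; 9, 2, 9, 3]

⌊618/559⌋ = 1, remainder 59
⌊559/59⌋ = 9, remainder 28
⌊59/28⌋ = 2, remainder 3
⌊28/3⌋ = 9, remainder 1
⌊3/1⌋ = 3, remainder 0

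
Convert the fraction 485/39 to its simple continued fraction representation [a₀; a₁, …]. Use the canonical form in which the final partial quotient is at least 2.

[12; 2, 3, 2, 2]

Apply division with remainder until the remainder is 0:
485 = 12·39 + 17, so a_0 = 12
39 = 2·17 + 5, so a_1 = 2
17 = 3·5 + 2, so a_2 = 3
5 = 2·2 + 1, so a_3 = 2
2 = 2·1 + 0, so a_4 = 2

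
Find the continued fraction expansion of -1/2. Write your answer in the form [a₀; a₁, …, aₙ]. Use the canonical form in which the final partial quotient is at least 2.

Repeatedly divide and take the remainder:
-1 ÷ 2 → quotient -1, remainder 1
2 ÷ 1 → quotient 2, remainder 0

[-1; 2]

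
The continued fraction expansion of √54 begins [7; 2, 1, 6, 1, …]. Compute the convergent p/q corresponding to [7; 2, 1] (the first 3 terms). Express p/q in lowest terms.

22/3

Start with 1.
2 + 1/(1/1) = 2 + 1/1 = 3/1
7 + 1/(3/1) = 7 + 1/3 = 22/3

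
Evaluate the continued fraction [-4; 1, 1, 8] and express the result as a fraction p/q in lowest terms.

Starting at the tail and folding back:
Start with 8.
1 + 1/(8/1) = 1 + 1/8 = 9/8
1 + 1/(9/8) = 1 + 8/9 = 17/9
-4 + 1/(17/9) = -4 + 9/17 = -59/17

-59/17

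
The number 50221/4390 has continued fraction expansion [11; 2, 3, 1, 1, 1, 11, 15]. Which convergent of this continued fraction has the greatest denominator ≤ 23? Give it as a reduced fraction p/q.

a_0 = 11: 11/1  (≤ bound)
a_1 = 2: 23/2  (≤ bound)
a_2 = 3: 80/7  (≤ bound)
a_3 = 1: 103/9  (≤ bound)
a_4 = 1: 183/16  (≤ bound)
a_5 = 1: 286/25  (> 23, stop)

183/16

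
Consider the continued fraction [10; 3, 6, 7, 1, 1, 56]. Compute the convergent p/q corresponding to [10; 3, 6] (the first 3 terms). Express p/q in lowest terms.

Build up convergents one term at a time:
a_0 = 10: 10/1
a_1 = 3: 31/3
a_2 = 6: 196/19

196/19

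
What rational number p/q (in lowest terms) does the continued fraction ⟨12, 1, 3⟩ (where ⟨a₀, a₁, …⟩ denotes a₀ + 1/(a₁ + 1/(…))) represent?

Compute successive convergents:
a_0 = 12: 12/1
a_1 = 1: 13/1
a_2 = 3: 51/4

51/4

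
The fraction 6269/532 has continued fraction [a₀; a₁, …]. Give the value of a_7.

14

Repeatedly divide and take the remainder:
6269 = 11·532 + 417, so a_0 = 11
532 = 1·417 + 115, so a_1 = 1
417 = 3·115 + 72, so a_2 = 3
115 = 1·72 + 43, so a_3 = 1
72 = 1·43 + 29, so a_4 = 1
43 = 1·29 + 14, so a_5 = 1
29 = 2·14 + 1, so a_6 = 2
14 = 14·1 + 0, so a_7 = 14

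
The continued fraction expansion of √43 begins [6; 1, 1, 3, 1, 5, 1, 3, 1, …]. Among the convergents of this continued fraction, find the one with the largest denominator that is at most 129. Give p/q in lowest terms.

400/61

a_0 = 6: 6/1  (≤ bound)
a_1 = 1: 7/1  (≤ bound)
a_2 = 1: 13/2  (≤ bound)
a_3 = 3: 46/7  (≤ bound)
a_4 = 1: 59/9  (≤ bound)
a_5 = 5: 341/52  (≤ bound)
a_6 = 1: 400/61  (≤ bound)
a_7 = 3: 1541/235  (> 129, stop)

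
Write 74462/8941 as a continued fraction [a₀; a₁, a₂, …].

74462 = 8·8941 + 2934, so a_0 = 8
8941 = 3·2934 + 139, so a_1 = 3
2934 = 21·139 + 15, so a_2 = 21
139 = 9·15 + 4, so a_3 = 9
15 = 3·4 + 3, so a_4 = 3
4 = 1·3 + 1, so a_5 = 1
3 = 3·1 + 0, so a_6 = 3

[8; 3, 21, 9, 3, 1, 3]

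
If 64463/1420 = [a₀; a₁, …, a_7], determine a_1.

2

⌊64463/1420⌋ = 45, remainder 563
⌊1420/563⌋ = 2, remainder 294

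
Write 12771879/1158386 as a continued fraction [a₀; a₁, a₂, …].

12771879 ÷ 1158386 → quotient 11, remainder 29633
1158386 ÷ 29633 → quotient 39, remainder 2699
29633 ÷ 2699 → quotient 10, remainder 2643
2699 ÷ 2643 → quotient 1, remainder 56
2643 ÷ 56 → quotient 47, remainder 11
56 ÷ 11 → quotient 5, remainder 1
11 ÷ 1 → quotient 11, remainder 0

[11; 39, 10, 1, 47, 5, 11]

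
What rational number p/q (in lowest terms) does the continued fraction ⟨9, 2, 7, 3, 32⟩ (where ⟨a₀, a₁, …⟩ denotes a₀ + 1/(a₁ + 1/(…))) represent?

Use the convergent recurrence hₖ = aₖ·hₖ₋₁ + hₖ₋₂ (and likewise for the denominators kₖ):
a_0 = 9: 9/1
a_1 = 2: 19/2
a_2 = 7: 142/15
a_3 = 3: 445/47
a_4 = 32: 14382/1519

14382/1519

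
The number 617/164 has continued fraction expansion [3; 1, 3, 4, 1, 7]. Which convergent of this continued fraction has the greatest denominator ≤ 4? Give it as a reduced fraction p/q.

15/4

List convergents until the denominator exceeds the bound:
a_0 = 3: 3/1  (≤ bound)
a_1 = 1: 4/1  (≤ bound)
a_2 = 3: 15/4  (≤ bound)
a_3 = 4: 64/17  (> 4, stop)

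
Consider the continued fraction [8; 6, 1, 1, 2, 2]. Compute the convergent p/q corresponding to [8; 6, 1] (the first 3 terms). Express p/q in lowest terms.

57/7

a_0 = 8: 8/1
a_1 = 6: 49/6
a_2 = 1: 57/7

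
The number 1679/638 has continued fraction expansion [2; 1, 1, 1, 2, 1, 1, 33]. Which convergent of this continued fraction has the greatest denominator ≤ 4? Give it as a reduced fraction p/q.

8/3

a_0 = 2: 2/1  (≤ bound)
a_1 = 1: 3/1  (≤ bound)
a_2 = 1: 5/2  (≤ bound)
a_3 = 1: 8/3  (≤ bound)
a_4 = 2: 21/8  (> 4, stop)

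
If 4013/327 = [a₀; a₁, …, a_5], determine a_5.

4013 = 12·327 + 89, so a_0 = 12
327 = 3·89 + 60, so a_1 = 3
89 = 1·60 + 29, so a_2 = 1
60 = 2·29 + 2, so a_3 = 2
29 = 14·2 + 1, so a_4 = 14
2 = 2·1 + 0, so a_5 = 2

2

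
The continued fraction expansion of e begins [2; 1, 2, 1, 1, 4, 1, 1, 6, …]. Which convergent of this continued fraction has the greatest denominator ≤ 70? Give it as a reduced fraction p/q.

106/39

a_0 = 2: 2/1  (≤ bound)
a_1 = 1: 3/1  (≤ bound)
a_2 = 2: 8/3  (≤ bound)
a_3 = 1: 11/4  (≤ bound)
a_4 = 1: 19/7  (≤ bound)
a_5 = 4: 87/32  (≤ bound)
a_6 = 1: 106/39  (≤ bound)
a_7 = 1: 193/71  (> 70, stop)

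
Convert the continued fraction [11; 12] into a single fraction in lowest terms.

Work from the innermost term outward:
Start with 12.
11 + 1/(12/1) = 11 + 1/12 = 133/12

133/12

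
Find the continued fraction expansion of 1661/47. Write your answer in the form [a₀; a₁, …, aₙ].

Apply division with remainder until the remainder is 0:
1661 = 35·47 + 16, so a_0 = 35
47 = 2·16 + 15, so a_1 = 2
16 = 1·15 + 1, so a_2 = 1
15 = 15·1 + 0, so a_3 = 15

[35; 2, 1, 15]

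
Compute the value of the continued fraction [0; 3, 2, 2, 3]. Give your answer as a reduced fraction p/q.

Collapse the nested fraction from the inside out:
Start with 3.
2 + 1/(3/1) = 2 + 1/3 = 7/3
2 + 1/(7/3) = 2 + 3/7 = 17/7
3 + 1/(17/7) = 3 + 7/17 = 58/17
0 + 1/(58/17) = 0 + 17/58 = 17/58

17/58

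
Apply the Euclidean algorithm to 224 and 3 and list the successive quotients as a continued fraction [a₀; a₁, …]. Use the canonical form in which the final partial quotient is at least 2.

224 ÷ 3 → quotient 74, remainder 2
3 ÷ 2 → quotient 1, remainder 1
2 ÷ 1 → quotient 2, remainder 0

[74; 1, 2]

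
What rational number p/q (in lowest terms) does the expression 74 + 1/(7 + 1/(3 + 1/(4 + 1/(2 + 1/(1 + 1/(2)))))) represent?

61237/826

a_0 = 74: 74/1
a_1 = 7: 519/7
a_2 = 3: 1631/22
a_3 = 4: 7043/95
a_4 = 2: 15717/212
a_5 = 1: 22760/307
a_6 = 2: 61237/826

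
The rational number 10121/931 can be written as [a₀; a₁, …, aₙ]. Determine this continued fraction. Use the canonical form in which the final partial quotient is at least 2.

[10; 1, 6, 1, 3, 7, 4]

Apply division with remainder until the remainder is 0:
10121 = 10·931 + 811, so a_0 = 10
931 = 1·811 + 120, so a_1 = 1
811 = 6·120 + 91, so a_2 = 6
120 = 1·91 + 29, so a_3 = 1
91 = 3·29 + 4, so a_4 = 3
29 = 7·4 + 1, so a_5 = 7
4 = 4·1 + 0, so a_6 = 4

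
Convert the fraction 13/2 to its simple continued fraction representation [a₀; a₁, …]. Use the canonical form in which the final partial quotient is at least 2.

Repeatedly divide and take the remainder:
⌊13/2⌋ = 6, remainder 1
⌊2/1⌋ = 2, remainder 0

[6; 2]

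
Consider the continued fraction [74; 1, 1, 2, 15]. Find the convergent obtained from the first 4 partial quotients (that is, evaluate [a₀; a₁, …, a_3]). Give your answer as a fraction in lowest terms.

Starting at the tail and folding back:
Start with 2.
1 + 1/(2/1) = 1 + 1/2 = 3/2
1 + 1/(3/2) = 1 + 2/3 = 5/3
74 + 1/(5/3) = 74 + 3/5 = 373/5

373/5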